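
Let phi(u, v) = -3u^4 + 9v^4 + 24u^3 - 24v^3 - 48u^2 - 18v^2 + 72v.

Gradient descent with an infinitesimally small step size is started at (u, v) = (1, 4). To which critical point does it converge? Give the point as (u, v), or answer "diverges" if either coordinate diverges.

(2, 2)

phi is separable, so gradient descent decouples: u follows -∂phi/∂u, v follows -∂phi/∂v.
∂phi/∂u = -12u(u - 4)(u - 2); at u=1 this is -36, so u increases.
∂phi/∂v = 36(v - 2)(v - 1)(v + 1); at v=4 this is 1080, so v decreases.
u converges to its nearest critical value 2 (a local min of the u-part); v converges to 2. The iterate converges to (2, 2).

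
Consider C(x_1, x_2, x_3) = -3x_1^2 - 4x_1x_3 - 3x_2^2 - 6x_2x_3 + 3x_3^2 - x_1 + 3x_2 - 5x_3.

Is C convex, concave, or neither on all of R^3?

neither

C is quadratic, so its Hessian is the constant matrix H = [[-6, 0, -4], [0, -6, -6], [-4, -6, 6]].
Leading principal minors: -6, 36, 528.
Neither pattern holds ⇒ H is indefinite ⇒ neither convex nor concave.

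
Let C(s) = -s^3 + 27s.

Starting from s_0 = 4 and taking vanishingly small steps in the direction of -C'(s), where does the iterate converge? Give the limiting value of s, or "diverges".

C'(s) = -3(s - 3)(s + 3), so C'(4) = -21.
Gradient descent moves in the -C' direction, i.e. s is increasing.
There is no critical point above s=4, and C' keeps the same sign, so the iterate runs off to +∞.

diverges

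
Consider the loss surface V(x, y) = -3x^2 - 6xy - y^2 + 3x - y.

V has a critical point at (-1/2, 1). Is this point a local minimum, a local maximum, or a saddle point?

saddle point

The Hessian of V is constant: H = [[-6, -6], [-6, -2]].
det(H) = (-6)·(-2) − (-6)² = -24.
Since det(H) < 0, H is indefinite and the critical point is a saddle point.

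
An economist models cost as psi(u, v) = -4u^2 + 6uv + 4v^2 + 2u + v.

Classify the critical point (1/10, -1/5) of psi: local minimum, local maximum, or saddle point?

The Hessian of psi is constant: H = [[-8, 6], [6, 8]].
det(H) = (-8)·8 − 6² = -100.
Since det(H) < 0, H is indefinite and the critical point is a saddle point.

saddle point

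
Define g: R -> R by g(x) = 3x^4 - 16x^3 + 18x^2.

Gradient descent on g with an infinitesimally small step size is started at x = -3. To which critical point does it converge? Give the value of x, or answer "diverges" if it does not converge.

g'(x) = 12x(x - 3)(x - 1), so g'(-3) = -864.
Gradient descent moves in the -g' direction, i.e. x is increasing.
The nearest critical point in that direction is x = 0, where g'' = 36 > 0 (a local minimum). The iterate converges there.

0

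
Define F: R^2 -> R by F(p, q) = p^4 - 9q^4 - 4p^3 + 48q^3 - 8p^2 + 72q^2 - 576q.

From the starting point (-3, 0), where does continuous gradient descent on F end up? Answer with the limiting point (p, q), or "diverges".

(-1, 2)

F is separable, so gradient descent decouples: p follows -∂F/∂p, q follows -∂F/∂q.
∂F/∂p = 4p(p - 4)(p + 1); at p=-3 this is -168, so p increases.
∂F/∂q = -36(q - 4)(q - 2)(q + 2); at q=0 this is -576, so q increases.
p converges to its nearest critical value -1 (a local min of the p-part); q converges to 2. The iterate converges to (-1, 2).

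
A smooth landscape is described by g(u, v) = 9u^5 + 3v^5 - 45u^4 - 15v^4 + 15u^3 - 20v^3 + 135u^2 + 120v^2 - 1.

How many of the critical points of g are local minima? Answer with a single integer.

g separates as a function of u plus a function of v, so ∇g=0 decouples.
∂g/∂u = 45u(u - 3)(u - 2)(u + 1) = 0 at u ∈ {-1, 0, 2, 3}; ∂g/∂v = 15v(v - 4)(v - 2)(v + 2) = 0 at v ∈ {-2, 0, 2, 4}.
The Hessian is diagonal: diag(g_uu, g_vv). Second derivatives: g_uu(-1)=-540, g_uu(0)=270, g_uu(2)=-270, g_uu(3)=540; g_vv(-2)=-720, g_vv(0)=240, g_vv(2)=-240, g_vv(4)=720.
Local minima occur where both diagonal entries positive: (0, 0), (0, 4), (3, 0), (3, 4). Count: 4.

4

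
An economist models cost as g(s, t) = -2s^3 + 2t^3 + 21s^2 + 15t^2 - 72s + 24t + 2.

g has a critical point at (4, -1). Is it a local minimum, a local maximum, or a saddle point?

The mixed partial ∂²g/∂s∂t is 0, so the Hessian at any point is diag(g_ss, g_tt) = diag(6(-2s + 7), 6(2t + 5)).
At (4, -1): H = diag(-6, 18).
The eigenvalues have opposite signs, so H is indefinite: a saddle point.

saddle point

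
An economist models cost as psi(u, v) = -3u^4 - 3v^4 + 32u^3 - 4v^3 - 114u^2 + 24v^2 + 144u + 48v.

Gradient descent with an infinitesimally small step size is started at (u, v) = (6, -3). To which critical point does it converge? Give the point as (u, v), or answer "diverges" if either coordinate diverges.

psi is separable, so gradient descent decouples: u follows -∂psi/∂u, v follows -∂psi/∂v.
∂psi/∂u = -12(u - 4)(u - 3)(u - 1); at u=6 this is -360, so u increases.
∂psi/∂v = -12(v - 2)(v + 1)(v + 2); at v=-3 this is 120, so v decreases.
The u-coordinate has no critical point in that direction and runs off to infinity.

diverges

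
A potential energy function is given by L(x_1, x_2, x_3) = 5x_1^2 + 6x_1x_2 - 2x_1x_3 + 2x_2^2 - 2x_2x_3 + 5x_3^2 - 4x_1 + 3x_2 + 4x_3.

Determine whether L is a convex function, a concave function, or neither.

L is quadratic, so its Hessian is the constant matrix H = [[10, 6, -2], [6, 4, -2], [-2, -2, 10]].
Leading principal minors: 10, 4, 32.
All positive ⇒ H ≻ 0 ⇒ convex.

convex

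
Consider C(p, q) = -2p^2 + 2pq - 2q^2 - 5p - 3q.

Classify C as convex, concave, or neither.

concave

C is quadratic, so its Hessian is the constant matrix H = [[-4, 2], [2, -4]].
det(H) = 12, tr(H) = -8.
det(H) > 0 and tr(H) < 0, so H is negative definite everywhere: concave.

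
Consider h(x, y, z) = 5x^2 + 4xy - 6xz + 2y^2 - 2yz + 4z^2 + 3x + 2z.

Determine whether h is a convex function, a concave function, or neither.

h is quadratic, so its Hessian is the constant matrix H = [[10, 4, -6], [4, 4, -2], [-6, -2, 8]].
Leading principal minors: 10, 24, 104.
All positive ⇒ H ≻ 0 ⇒ convex.

convex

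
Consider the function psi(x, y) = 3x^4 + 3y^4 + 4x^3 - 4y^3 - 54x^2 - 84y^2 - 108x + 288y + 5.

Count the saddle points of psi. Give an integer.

4

psi separates as a function of x plus a function of y, so ∇psi=0 decouples.
∂psi/∂x = 12(x - 3)(x + 1)(x + 3) = 0 at x ∈ {-3, -1, 3}; ∂psi/∂y = 12(y - 3)(y - 2)(y + 4) = 0 at y ∈ {-4, 2, 3}.
The Hessian is diagonal: diag(psi_xx, psi_yy). Second derivatives: psi_xx(-3)=144, psi_xx(-1)=-96, psi_xx(3)=288; psi_yy(-4)=504, psi_yy(2)=-72, psi_yy(3)=84.
Saddle points occur where the two diagonal entries have opposite signs: (-3, 2), (-1, -4), (-1, 3), (3, 2). Count: 4.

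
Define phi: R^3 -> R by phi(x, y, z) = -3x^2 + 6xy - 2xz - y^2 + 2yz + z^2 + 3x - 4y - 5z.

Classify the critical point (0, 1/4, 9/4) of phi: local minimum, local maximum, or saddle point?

The Hessian is constant: H = [[-6, 6, -2], [6, -2, 2], [-2, 2, 2]].
Leading principal minors: Δ₁ = -6, Δ₂ = -24, Δ₃ = -64.
The minors fit neither the all-positive nor the alternating-sign pattern, so H is indefinite: a saddle point.

saddle point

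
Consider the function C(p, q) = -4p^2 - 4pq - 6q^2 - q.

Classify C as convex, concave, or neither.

C is quadratic, so its Hessian is the constant matrix H = [[-8, -4], [-4, -12]].
det(H) = 80, tr(H) = -20.
det(H) > 0 and tr(H) < 0, so H is negative definite everywhere: concave.

concave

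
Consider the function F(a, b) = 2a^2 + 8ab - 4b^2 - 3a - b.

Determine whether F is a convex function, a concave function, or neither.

F is quadratic, so its Hessian is the constant matrix H = [[4, 8], [8, -8]].
det(H) = -96, tr(H) = -4.
det(H) < 0, so H is indefinite: neither convex nor concave.

neither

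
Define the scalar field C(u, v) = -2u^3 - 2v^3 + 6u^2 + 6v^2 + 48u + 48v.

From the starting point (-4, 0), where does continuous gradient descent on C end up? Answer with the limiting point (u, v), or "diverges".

(-2, -2)

C is separable, so gradient descent decouples: u follows -∂C/∂u, v follows -∂C/∂v.
∂C/∂u = -6(u - 4)(u + 2); at u=-4 this is -96, so u increases.
∂C/∂v = -6(v - 4)(v + 2); at v=0 this is 48, so v decreases.
u converges to its nearest critical value -2 (a local min of the u-part); v converges to -2. The iterate converges to (-2, -2).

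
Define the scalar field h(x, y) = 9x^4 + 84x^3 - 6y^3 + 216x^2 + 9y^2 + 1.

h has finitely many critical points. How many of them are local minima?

h separates as a function of x plus a function of y, so ∇h=0 decouples.
∂h/∂x = 36x(x + 3)(x + 4) = 0 at x ∈ {-4, -3, 0}; ∂h/∂y = -18y(y - 1) = 0 at y ∈ {0, 1}.
The Hessian is diagonal: diag(h_xx, h_yy). Second derivatives: h_xx(-4)=144, h_xx(-3)=-108, h_xx(0)=432; h_yy(0)=18, h_yy(1)=-18.
Local minima occur where both diagonal entries positive: (-4, 0), (0, 0). Count: 2.

2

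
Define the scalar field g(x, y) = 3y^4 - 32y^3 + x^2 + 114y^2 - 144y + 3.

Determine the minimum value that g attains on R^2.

g(x,y) separates as P(x) + Q(y) + 3, so its minimum is min P + min Q + 3.
P'(x) = 2x vanishes at x ∈ {0}; Q'(y) = 12(y - 4)(y - 3)(y - 1) vanishes at y ∈ {1, 3, 4}.
Local minima of P (where P''>0): P(0)=0. Local minima of Q: Q(1)=-59, Q(4)=-32.
So the global minimum of g is P(0) + Q(1) + 3 = 0 − 59 + 3 = -56, attained at (0, 1).

-56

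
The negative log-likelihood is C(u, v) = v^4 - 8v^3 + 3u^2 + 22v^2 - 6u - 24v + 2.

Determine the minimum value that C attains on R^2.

C(u,v) separates as P(u) + Q(v) + 2, so its minimum is min P + min Q + 2.
P'(u) = 6u - 6 vanishes at u ∈ {1}; Q'(v) = 4(v - 3)(v - 2)(v - 1) vanishes at v ∈ {1, 2, 3}.
Local minima of P (where P''>0): P(1)=-3. Local minima of Q: Q(1)=-9, Q(3)=-9.
So the global minimum of C is P(1) + Q(1) + 2 = -3 − 9 + 2 = -10, attained at (1, 1).

-10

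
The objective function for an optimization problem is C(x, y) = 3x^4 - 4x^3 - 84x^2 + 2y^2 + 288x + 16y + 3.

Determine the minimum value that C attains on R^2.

-1501

C(x,y) separates as P(x) + Q(y) + 3, so its minimum is min P + min Q + 3.
P'(x) = 12(x - 3)(x - 2)(x + 4) vanishes at x ∈ {-4, 2, 3}; Q'(y) = 4y + 16 vanishes at y ∈ {-4}.
Local minima of P (where P''>0): P(-4)=-1472, P(3)=243. Local minima of Q: Q(-4)=-32.
So the global minimum of C is P(-4) + Q(-4) + 3 = -1472 − 32 + 3 = -1501, attained at (-4, -4).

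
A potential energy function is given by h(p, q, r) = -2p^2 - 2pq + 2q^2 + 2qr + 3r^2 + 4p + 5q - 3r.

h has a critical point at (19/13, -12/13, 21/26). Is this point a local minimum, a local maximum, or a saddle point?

saddle point

The Hessian is constant: H = [[-4, -2, 0], [-2, 4, 2], [0, 2, 6]].
Leading principal minors: Δ₁ = -4, Δ₂ = -20, Δ₃ = -104.
The minors fit neither the all-positive nor the alternating-sign pattern, so H is indefinite: a saddle point.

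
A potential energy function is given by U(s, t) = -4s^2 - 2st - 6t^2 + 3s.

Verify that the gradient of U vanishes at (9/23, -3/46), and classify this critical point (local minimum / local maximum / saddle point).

local maximum

∇U = (-8s - 2t + 3, -2s - 12t); substituting (9/23, -3/46) gives ∇U = (0, 0), so (9/23, -3/46) is indeed a critical point.
The Hessian of U is constant: H = [[-8, -2], [-2, -12]].
det(H) = (-8)·(-12) − (-2)² = 92.
det(H) > 0 and tr(H) = -20 < 0, so H is negative definite and the point is a local maximum.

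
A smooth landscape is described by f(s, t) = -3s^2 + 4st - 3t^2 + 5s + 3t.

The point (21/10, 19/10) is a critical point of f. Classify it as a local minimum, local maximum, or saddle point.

local maximum

The Hessian of f is constant: H = [[-6, 4], [4, -6]].
det(H) = (-6)·(-6) − 4² = 20.
det(H) > 0 and tr(H) = -12 < 0, so H is negative definite and the point is a local maximum.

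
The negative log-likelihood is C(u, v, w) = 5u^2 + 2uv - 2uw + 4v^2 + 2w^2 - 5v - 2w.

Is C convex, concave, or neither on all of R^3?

convex

C is quadratic, so its Hessian is the constant matrix H = [[10, 2, -2], [2, 8, 0], [-2, 0, 4]].
Leading principal minors: 10, 76, 272.
All positive ⇒ H ≻ 0 ⇒ convex.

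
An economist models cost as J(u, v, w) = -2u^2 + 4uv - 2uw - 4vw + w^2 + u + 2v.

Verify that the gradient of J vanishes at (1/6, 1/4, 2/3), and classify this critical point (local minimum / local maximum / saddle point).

saddle point

∇J = (-4u + 4v - 2w + 1, 4u - 4w + 2, -2u - 4v + 2w); substituting (1/6, 1/4, 2/3) gives ∇J = (0, 0, 0), so (1/6, 1/4, 2/3) is indeed a critical point.
The Hessian is constant: H = [[-4, 4, -2], [4, 0, -4], [-2, -4, 2]].
Leading principal minors: Δ₁ = -4, Δ₂ = -16, Δ₃ = 96.
The minors fit neither the all-positive nor the alternating-sign pattern, so H is indefinite: a saddle point.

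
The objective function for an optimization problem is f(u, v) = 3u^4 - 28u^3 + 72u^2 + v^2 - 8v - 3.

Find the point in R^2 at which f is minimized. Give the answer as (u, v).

(0, 4)

f(u,v) separates as P(u) + Q(v) − 3, so its minimum is min P + min Q − 3.
P'(u) = 12u(u - 4)(u - 3) vanishes at u ∈ {0, 3, 4}; Q'(v) = 2v - 8 vanishes at v ∈ {4}.
Local minima of P (where P''>0): P(0)=0, P(4)=128. Local minima of Q: Q(4)=-16.
So the global minimum of f is P(0) + Q(4) − 3 = 0 − 16 − 3 = -19, attained at (0, 4).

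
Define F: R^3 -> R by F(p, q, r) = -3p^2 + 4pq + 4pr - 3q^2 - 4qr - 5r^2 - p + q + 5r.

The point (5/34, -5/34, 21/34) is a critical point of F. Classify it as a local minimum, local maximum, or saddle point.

The Hessian is constant: H = [[-6, 4, 4], [4, -6, -4], [4, -4, -10]].
Leading principal minors: Δ₁ = -6, Δ₂ = 20, Δ₃ = -136.
The minors alternate sign starting negative (−, +, −), so H is negative definite: a local maximum.

local maximum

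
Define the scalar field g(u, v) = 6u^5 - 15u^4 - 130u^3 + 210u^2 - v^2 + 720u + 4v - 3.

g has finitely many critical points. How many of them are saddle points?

g separates as a function of u plus a function of v, so ∇g=0 decouples.
∂g/∂u = 30(u - 4)(u - 2)(u + 1)(u + 3) = 0 at u ∈ {-3, -1, 2, 4}; ∂g/∂v = -2(v - 2) = 0 at v ∈ {2}.
The Hessian is diagonal: diag(g_uu, g_vv). Second derivatives: g_uu(-3)=-2100, g_uu(-1)=900, g_uu(2)=-900, g_uu(4)=2100; g_vv(2)=-2.
Saddle points occur where the two diagonal entries have opposite signs: (-1, 2), (4, 2). Count: 2.

2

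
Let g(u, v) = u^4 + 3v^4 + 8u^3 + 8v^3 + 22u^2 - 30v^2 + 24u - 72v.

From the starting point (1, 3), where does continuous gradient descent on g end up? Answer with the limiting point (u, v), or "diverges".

g is separable, so gradient descent decouples: u follows -∂g/∂u, v follows -∂g/∂v.
∂g/∂u = 4(u + 1)(u + 2)(u + 3); at u=1 this is 96, so u decreases.
∂g/∂v = 12(v - 2)(v + 1)(v + 3); at v=3 this is 288, so v decreases.
u converges to its nearest critical value -1 (a local min of the u-part); v converges to 2. The iterate converges to (-1, 2).

(-1, 2)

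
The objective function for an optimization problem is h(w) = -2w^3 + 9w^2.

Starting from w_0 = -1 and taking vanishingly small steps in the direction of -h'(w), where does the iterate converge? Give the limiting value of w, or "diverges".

0

h'(w) = -6w(w - 3), so h'(-1) = -24.
Gradient descent moves in the -h' direction, i.e. w is increasing.
The nearest critical point in that direction is w = 0, where h'' = 18 > 0 (a local minimum). The iterate converges there.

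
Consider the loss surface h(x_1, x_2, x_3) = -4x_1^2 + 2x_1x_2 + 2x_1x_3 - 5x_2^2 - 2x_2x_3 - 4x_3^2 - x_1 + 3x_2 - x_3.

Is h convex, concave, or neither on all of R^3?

h is quadratic, so its Hessian is the constant matrix H = [[-8, 2, 2], [2, -10, -2], [2, -2, -8]].
Leading principal minors: -8, 76, -552.
Signs alternate −, +, − ⇒ H ≺ 0 ⇒ concave.

concave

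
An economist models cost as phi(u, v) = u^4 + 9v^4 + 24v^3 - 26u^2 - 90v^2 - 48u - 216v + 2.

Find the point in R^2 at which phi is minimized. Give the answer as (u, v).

phi(u,v) separates as P(u) + Q(v) + 2, so its minimum is min P + min Q + 2.
P'(u) = 4(u - 4)(u + 1)(u + 3) vanishes at u ∈ {-3, -1, 4}; Q'(v) = 36(v - 2)(v + 1)(v + 3) vanishes at v ∈ {-3, -1, 2}.
Local minima of P (where P''>0): P(-3)=-9, P(4)=-352. Local minima of Q: Q(-3)=-81, Q(2)=-456.
So the global minimum of phi is P(4) + Q(2) + 2 = -352 − 456 + 2 = -806, attained at (4, 2).

(4, 2)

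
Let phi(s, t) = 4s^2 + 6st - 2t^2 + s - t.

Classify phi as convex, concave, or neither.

phi is quadratic, so its Hessian is the constant matrix H = [[8, 6], [6, -4]].
det(H) = -68, tr(H) = 4.
det(H) < 0, so H is indefinite: neither convex nor concave.

neither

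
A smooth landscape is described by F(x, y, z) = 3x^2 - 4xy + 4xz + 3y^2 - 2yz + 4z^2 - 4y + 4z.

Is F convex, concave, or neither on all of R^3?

convex

F is quadratic, so its Hessian is the constant matrix H = [[6, -4, 4], [-4, 6, -2], [4, -2, 8]].
Leading principal minors: 6, 20, 104.
All positive ⇒ H ≻ 0 ⇒ convex.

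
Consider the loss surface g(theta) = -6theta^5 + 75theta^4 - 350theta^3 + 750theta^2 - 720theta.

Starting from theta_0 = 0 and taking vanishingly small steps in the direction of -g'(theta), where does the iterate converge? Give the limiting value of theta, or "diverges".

g'(theta) = -30(theta - 4)(theta - 3)(theta - 2)(theta - 1), so g'(0) = -720.
Gradient descent moves in the -g' direction, i.e. theta is increasing.
The nearest critical point in that direction is theta = 1, where g'' = 180 > 0 (a local minimum). The iterate converges there.

1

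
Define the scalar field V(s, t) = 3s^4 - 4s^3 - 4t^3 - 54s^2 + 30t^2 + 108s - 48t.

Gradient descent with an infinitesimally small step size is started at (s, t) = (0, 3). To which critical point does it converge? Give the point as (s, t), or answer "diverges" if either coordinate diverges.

(-3, 1)

V is separable, so gradient descent decouples: s follows -∂V/∂s, t follows -∂V/∂t.
∂V/∂s = 12(s - 3)(s - 1)(s + 3); at s=0 this is 108, so s decreases.
∂V/∂t = -12(t - 4)(t - 1); at t=3 this is 24, so t decreases.
s converges to its nearest critical value -3 (a local min of the s-part); t converges to 1. The iterate converges to (-3, 1).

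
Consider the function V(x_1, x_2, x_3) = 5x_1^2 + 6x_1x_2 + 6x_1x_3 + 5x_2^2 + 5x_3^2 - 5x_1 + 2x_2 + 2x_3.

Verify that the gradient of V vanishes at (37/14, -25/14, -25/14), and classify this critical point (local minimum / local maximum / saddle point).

∇V = (10x_1 + 6x_2 + 6x_3 - 5, 6x_1 + 10x_2 + 2, 6x_1 + 10x_3 + 2); substituting (37/14, -25/14, -25/14) gives ∇V = (0, 0, 0), so (37/14, -25/14, -25/14) is indeed a critical point.
The Hessian is constant: H = [[10, 6, 6], [6, 10, 0], [6, 0, 10]].
Leading principal minors: Δ₁ = 10, Δ₂ = 64, Δ₃ = 280.
All leading minors are positive, so H is positive definite: a local minimum.

local minimum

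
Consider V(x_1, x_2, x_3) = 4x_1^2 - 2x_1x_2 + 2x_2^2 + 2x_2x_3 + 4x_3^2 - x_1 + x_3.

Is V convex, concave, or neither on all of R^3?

convex

V is quadratic, so its Hessian is the constant matrix H = [[8, -2, 0], [-2, 4, 2], [0, 2, 8]].
Leading principal minors: 8, 28, 192.
All positive ⇒ H ≻ 0 ⇒ convex.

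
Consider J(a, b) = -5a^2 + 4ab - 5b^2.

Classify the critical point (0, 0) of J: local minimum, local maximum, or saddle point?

local maximum

The Hessian of J is constant: H = [[-10, 4], [4, -10]].
det(H) = (-10)·(-10) − 4² = 84.
det(H) > 0 and tr(H) = -20 < 0, so H is negative definite and the point is a local maximum.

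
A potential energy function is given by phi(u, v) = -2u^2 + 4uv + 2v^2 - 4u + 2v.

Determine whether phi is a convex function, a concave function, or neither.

phi is quadratic, so its Hessian is the constant matrix H = [[-4, 4], [4, 4]].
det(H) = -32, tr(H) = 0.
det(H) < 0, so H is indefinite: neither convex nor concave.

neither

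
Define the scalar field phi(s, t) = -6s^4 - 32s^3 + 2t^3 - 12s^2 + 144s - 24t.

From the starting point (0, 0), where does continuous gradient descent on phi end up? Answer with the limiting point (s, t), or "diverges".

phi is separable, so gradient descent decouples: s follows -∂phi/∂s, t follows -∂phi/∂t.
∂phi/∂s = -24(s - 1)(s + 2)(s + 3); at s=0 this is 144, so s decreases.
∂phi/∂t = 6(t - 2)(t + 2); at t=0 this is -24, so t increases.
s converges to its nearest critical value -2 (a local min of the s-part); t converges to 2. The iterate converges to (-2, 2).

(-2, 2)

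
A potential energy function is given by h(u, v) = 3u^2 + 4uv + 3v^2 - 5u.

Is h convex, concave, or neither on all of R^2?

convex

h is quadratic, so its Hessian is the constant matrix H = [[6, 4], [4, 6]].
det(H) = 20, tr(H) = 12.
det(H) > 0 and tr(H) > 0, so H is positive definite everywhere: convex.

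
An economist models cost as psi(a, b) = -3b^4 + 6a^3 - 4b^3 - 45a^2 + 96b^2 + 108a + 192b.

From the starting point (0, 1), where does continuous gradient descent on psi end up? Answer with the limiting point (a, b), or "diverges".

diverges

psi is separable, so gradient descent decouples: a follows -∂psi/∂a, b follows -∂psi/∂b.
∂psi/∂a = 18(a - 3)(a - 2); at a=0 this is 108, so a decreases.
∂psi/∂b = -12(b - 4)(b + 1)(b + 4); at b=1 this is 360, so b decreases.
The a-coordinate has no critical point in that direction and runs off to infinity.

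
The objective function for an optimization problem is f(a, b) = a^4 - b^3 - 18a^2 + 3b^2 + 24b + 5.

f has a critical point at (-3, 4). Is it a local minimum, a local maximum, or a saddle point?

The mixed partial ∂²f/∂a∂b is 0, so the Hessian at any point is diag(f_aa, f_bb) = diag(12(a^2 - 3), 6(-b + 1)).
At (-3, 4): H = diag(72, -18).
The eigenvalues have opposite signs, so H is indefinite: a saddle point.

saddle point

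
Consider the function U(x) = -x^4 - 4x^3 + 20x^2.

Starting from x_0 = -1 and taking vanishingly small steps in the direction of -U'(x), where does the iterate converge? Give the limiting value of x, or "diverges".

U'(x) = -4x(x - 2)(x + 5), so U'(-1) = -48.
Gradient descent moves in the -U' direction, i.e. x is increasing.
The nearest critical point in that direction is x = 0, where U'' = 40 > 0 (a local minimum). The iterate converges there.

0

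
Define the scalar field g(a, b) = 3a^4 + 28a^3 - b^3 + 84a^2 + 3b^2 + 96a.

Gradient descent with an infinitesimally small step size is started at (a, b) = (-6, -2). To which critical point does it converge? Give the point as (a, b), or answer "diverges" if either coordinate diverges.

(-4, 0)

g is separable, so gradient descent decouples: a follows -∂g/∂a, b follows -∂g/∂b.
∂g/∂a = 12(a + 1)(a + 2)(a + 4); at a=-6 this is -480, so a increases.
∂g/∂b = -3b(b - 2); at b=-2 this is -24, so b increases.
a converges to its nearest critical value -4 (a local min of the a-part); b converges to 0. The iterate converges to (-4, 0).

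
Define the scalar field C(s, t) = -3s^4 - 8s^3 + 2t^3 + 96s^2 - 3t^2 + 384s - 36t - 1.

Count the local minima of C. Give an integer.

1

C separates as a function of s plus a function of t, so ∇C=0 decouples.
∂C/∂s = -12(s - 4)(s + 2)(s + 4) = 0 at s ∈ {-4, -2, 4}; ∂C/∂t = 6(t - 3)(t + 2) = 0 at t ∈ {-2, 3}.
The Hessian is diagonal: diag(C_ss, C_tt). Second derivatives: C_ss(-4)=-192, C_ss(-2)=144, C_ss(4)=-576; C_tt(-2)=-30, C_tt(3)=30.
Local minima occur where both diagonal entries positive: (-2, 3). Count: 1.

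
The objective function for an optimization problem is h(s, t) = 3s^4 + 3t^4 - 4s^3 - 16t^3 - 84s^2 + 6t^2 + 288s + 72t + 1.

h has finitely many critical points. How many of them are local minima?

4

h separates as a function of s plus a function of t, so ∇h=0 decouples.
∂h/∂s = 12(s - 3)(s - 2)(s + 4) = 0 at s ∈ {-4, 2, 3}; ∂h/∂t = 12(t - 3)(t - 2)(t + 1) = 0 at t ∈ {-1, 2, 3}.
The Hessian is diagonal: diag(h_ss, h_tt). Second derivatives: h_ss(-4)=504, h_ss(2)=-72, h_ss(3)=84; h_tt(-1)=144, h_tt(2)=-36, h_tt(3)=48.
Local minima occur where both diagonal entries positive: (-4, -1), (-4, 3), (3, -1), (3, 3). Count: 4.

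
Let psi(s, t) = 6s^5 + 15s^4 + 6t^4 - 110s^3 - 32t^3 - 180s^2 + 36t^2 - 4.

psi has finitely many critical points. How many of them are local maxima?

psi separates as a function of s plus a function of t, so ∇psi=0 decouples.
∂psi/∂s = 30s(s - 3)(s + 1)(s + 4) = 0 at s ∈ {-4, -1, 0, 3}; ∂psi/∂t = 24t(t - 3)(t - 1) = 0 at t ∈ {0, 1, 3}.
The Hessian is diagonal: diag(psi_ss, psi_tt). Second derivatives: psi_ss(-4)=-2520, psi_ss(-1)=360, psi_ss(0)=-360, psi_ss(3)=2520; psi_tt(0)=72, psi_tt(1)=-48, psi_tt(3)=144.
Local maxima occur where both diagonal entries negative: (-4, 1), (0, 1). Count: 2.

2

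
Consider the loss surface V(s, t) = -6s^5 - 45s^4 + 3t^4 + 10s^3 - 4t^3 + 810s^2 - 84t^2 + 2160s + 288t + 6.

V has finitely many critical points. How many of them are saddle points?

V separates as a function of s plus a function of t, so ∇V=0 decouples.
∂V/∂s = -30(s - 3)(s + 2)(s + 3)(s + 4) = 0 at s ∈ {-4, -3, -2, 3}; ∂V/∂t = 12(t - 3)(t - 2)(t + 4) = 0 at t ∈ {-4, 2, 3}.
The Hessian is diagonal: diag(V_ss, V_tt). Second derivatives: V_ss(-4)=420, V_ss(-3)=-180, V_ss(-2)=300, V_ss(3)=-6300; V_tt(-4)=504, V_tt(2)=-72, V_tt(3)=84.
Saddle points occur where the two diagonal entries have opposite signs: (-4, 2), (-3, -4), (-3, 3), (-2, 2), (3, -4), (3, 3). Count: 6.

6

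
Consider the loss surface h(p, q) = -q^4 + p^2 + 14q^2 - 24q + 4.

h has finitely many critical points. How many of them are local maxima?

h separates as a function of p plus a function of q, so ∇h=0 decouples.
∂h/∂p = 2p = 0 at p ∈ {0}; ∂h/∂q = -4(q - 2)(q - 1)(q + 3) = 0 at q ∈ {-3, 1, 2}.
The Hessian is diagonal: diag(h_pp, h_qq). Second derivatives: h_pp(0)=2; h_qq(-3)=-80, h_qq(1)=16, h_qq(2)=-20.
Local maxima occur where both diagonal entries negative: none. Count: 0.

0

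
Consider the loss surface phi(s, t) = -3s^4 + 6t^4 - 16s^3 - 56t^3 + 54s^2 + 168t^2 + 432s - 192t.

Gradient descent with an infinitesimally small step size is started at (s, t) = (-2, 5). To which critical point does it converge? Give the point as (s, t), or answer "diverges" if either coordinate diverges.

(-3, 4)

phi is separable, so gradient descent decouples: s follows -∂phi/∂s, t follows -∂phi/∂t.
∂phi/∂s = -12(s - 3)(s + 3)(s + 4); at s=-2 this is 120, so s decreases.
∂phi/∂t = 24(t - 4)(t - 2)(t - 1); at t=5 this is 288, so t decreases.
s converges to its nearest critical value -3 (a local min of the s-part); t converges to 4. The iterate converges to (-3, 4).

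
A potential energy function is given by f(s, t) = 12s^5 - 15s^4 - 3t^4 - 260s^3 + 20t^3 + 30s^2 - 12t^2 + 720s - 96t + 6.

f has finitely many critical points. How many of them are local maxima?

f separates as a function of s plus a function of t, so ∇f=0 decouples.
∂f/∂s = 60(s - 4)(s - 1)(s + 1)(s + 3) = 0 at s ∈ {-3, -1, 1, 4}; ∂f/∂t = -12(t - 4)(t - 2)(t + 1) = 0 at t ∈ {-1, 2, 4}.
The Hessian is diagonal: diag(f_ss, f_tt). Second derivatives: f_ss(-3)=-3360, f_ss(-1)=1200, f_ss(1)=-1440, f_ss(4)=6300; f_tt(-1)=-180, f_tt(2)=72, f_tt(4)=-120.
Local maxima occur where both diagonal entries negative: (-3, -1), (-3, 4), (1, -1), (1, 4). Count: 4.

4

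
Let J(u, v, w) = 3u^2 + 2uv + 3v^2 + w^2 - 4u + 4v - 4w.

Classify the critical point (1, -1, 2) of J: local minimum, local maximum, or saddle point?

The Hessian is constant: H = [[6, 2, 0], [2, 6, 0], [0, 0, 2]].
Leading principal minors: Δ₁ = 6, Δ₂ = 32, Δ₃ = 64.
All leading minors are positive, so H is positive definite: a local minimum.

local minimum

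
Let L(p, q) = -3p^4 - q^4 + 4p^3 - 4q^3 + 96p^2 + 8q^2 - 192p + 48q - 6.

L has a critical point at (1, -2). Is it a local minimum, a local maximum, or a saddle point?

The mixed partial ∂²L/∂p∂q is 0, so the Hessian at any point is diag(L_pp, L_qq) = diag(12(-3p^2 + 2p + 16), 4(-3q^2 - 6q + 4)).
At (1, -2): H = diag(180, 16).
Both eigenvalues are positive, so H is positive definite: a local minimum.

local minimum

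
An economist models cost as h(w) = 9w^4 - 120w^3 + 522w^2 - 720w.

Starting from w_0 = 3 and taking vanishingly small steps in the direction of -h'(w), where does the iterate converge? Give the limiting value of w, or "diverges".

h'(w) = 36(w - 5)(w - 4)(w - 1), so h'(3) = 144.
Gradient descent moves in the -h' direction, i.e. w is decreasing.
The nearest critical point in that direction is w = 1, where h'' = 432 > 0 (a local minimum). The iterate converges there.

1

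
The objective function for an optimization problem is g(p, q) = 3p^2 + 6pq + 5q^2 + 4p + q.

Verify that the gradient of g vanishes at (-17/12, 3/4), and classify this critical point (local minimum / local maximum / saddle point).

∇g = (6p + 6q + 4, 6p + 10q + 1); substituting (-17/12, 3/4) gives ∇g = (0, 0), so (-17/12, 3/4) is indeed a critical point.
The Hessian of g is constant: H = [[6, 6], [6, 10]].
det(H) = 6·10 − 6² = 24.
det(H) > 0 and tr(H) = 16 > 0, so H is positive definite and the point is a local minimum.

local minimum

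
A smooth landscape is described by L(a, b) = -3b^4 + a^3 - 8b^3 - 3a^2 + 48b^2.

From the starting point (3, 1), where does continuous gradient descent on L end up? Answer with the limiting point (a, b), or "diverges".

(2, 0)

L is separable, so gradient descent decouples: a follows -∂L/∂a, b follows -∂L/∂b.
∂L/∂a = 3a(a - 2); at a=3 this is 9, so a decreases.
∂L/∂b = -12b(b - 2)(b + 4); at b=1 this is 60, so b decreases.
a converges to its nearest critical value 2 (a local min of the a-part); b converges to 0. The iterate converges to (2, 0).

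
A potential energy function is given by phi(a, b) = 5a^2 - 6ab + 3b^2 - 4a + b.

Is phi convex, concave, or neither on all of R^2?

convex

phi is quadratic, so its Hessian is the constant matrix H = [[10, -6], [-6, 6]].
det(H) = 24, tr(H) = 16.
det(H) > 0 and tr(H) > 0, so H is positive definite everywhere: convex.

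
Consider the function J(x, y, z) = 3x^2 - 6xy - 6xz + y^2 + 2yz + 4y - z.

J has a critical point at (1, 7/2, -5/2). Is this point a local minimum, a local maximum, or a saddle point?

The Hessian is constant: H = [[6, -6, -6], [-6, 2, 2], [-6, 2, 0]].
Leading principal minors: Δ₁ = 6, Δ₂ = -24, Δ₃ = 48.
The minors fit neither the all-positive nor the alternating-sign pattern, so H is indefinite: a saddle point.

saddle point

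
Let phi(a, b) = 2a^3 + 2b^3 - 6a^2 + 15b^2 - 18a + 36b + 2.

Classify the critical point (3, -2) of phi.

local minimum

The mixed partial ∂²phi/∂a∂b is 0, so the Hessian at any point is diag(phi_aa, phi_bb) = diag(12(a - 1), 6(2b + 5)).
At (3, -2): H = diag(24, 6).
Both eigenvalues are positive, so H is positive definite: a local minimum.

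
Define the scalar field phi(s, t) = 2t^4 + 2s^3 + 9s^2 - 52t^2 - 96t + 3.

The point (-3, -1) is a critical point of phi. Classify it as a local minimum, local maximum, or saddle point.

The mixed partial ∂²phi/∂s∂t is 0, so the Hessian at any point is diag(phi_ss, phi_tt) = diag(6(2s + 3), 8(3t^2 - 13)).
At (-3, -1): H = diag(-18, -80).
Both eigenvalues are negative, so H is negative definite: a local maximum.

local maximum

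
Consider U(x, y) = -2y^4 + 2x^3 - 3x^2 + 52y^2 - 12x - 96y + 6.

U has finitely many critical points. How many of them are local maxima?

2

U separates as a function of x plus a function of y, so ∇U=0 decouples.
∂U/∂x = 6(x - 2)(x + 1) = 0 at x ∈ {-1, 2}; ∂U/∂y = -8(y - 3)(y - 1)(y + 4) = 0 at y ∈ {-4, 1, 3}.
The Hessian is diagonal: diag(U_xx, U_yy). Second derivatives: U_xx(-1)=-18, U_xx(2)=18; U_yy(-4)=-280, U_yy(1)=80, U_yy(3)=-112.
Local maxima occur where both diagonal entries negative: (-1, -4), (-1, 3). Count: 2.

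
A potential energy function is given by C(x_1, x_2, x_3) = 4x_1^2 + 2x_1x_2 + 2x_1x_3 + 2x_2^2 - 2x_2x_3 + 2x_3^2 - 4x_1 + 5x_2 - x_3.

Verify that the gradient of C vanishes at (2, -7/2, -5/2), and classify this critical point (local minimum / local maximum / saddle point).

∇C = (8x_1 + 2x_2 + 2x_3 - 4, 2x_1 + 4x_2 - 2x_3 + 5, 2x_1 - 2x_2 + 4x_3 - 1); substituting (2, -7/2, -5/2) gives ∇C = (0, 0, 0), so (2, -7/2, -5/2) is indeed a critical point.
The Hessian is constant: H = [[8, 2, 2], [2, 4, -2], [2, -2, 4]].
Leading principal minors: Δ₁ = 8, Δ₂ = 28, Δ₃ = 48.
All leading minors are positive, so H is positive definite: a local minimum.

local minimum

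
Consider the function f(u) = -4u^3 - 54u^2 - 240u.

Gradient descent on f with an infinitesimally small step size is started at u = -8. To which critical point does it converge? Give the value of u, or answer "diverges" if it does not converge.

-5

f'(u) = -12(u + 4)(u + 5), so f'(-8) = -144.
Gradient descent moves in the -f' direction, i.e. u is increasing.
The nearest critical point in that direction is u = -5, where f'' = 12 > 0 (a local minimum). The iterate converges there.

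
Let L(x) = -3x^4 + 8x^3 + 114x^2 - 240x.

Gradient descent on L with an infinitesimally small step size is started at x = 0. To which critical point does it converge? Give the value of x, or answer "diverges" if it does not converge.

1

L'(x) = -12(x - 5)(x - 1)(x + 4), so L'(0) = -240.
Gradient descent moves in the -L' direction, i.e. x is increasing.
The nearest critical point in that direction is x = 1, where L'' = 240 > 0 (a local minimum). The iterate converges there.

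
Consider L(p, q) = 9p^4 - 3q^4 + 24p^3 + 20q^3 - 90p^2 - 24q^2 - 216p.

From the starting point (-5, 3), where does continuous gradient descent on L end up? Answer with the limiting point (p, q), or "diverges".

L is separable, so gradient descent decouples: p follows -∂L/∂p, q follows -∂L/∂q.
∂L/∂p = 36(p - 2)(p + 1)(p + 3); at p=-5 this is -2016, so p increases.
∂L/∂q = -12q(q - 4)(q - 1); at q=3 this is 72, so q decreases.
p converges to its nearest critical value -3 (a local min of the p-part); q converges to 1. The iterate converges to (-3, 1).

(-3, 1)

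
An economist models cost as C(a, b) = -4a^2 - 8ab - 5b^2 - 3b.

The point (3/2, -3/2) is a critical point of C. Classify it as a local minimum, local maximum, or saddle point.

local maximum

The Hessian of C is constant: H = [[-8, -8], [-8, -10]].
det(H) = (-8)·(-10) − (-8)² = 16.
det(H) > 0 and tr(H) = -18 < 0, so H is negative definite and the point is a local maximum.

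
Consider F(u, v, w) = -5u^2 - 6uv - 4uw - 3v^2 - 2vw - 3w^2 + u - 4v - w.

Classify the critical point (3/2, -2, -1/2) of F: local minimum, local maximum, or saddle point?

local maximum

The Hessian is constant: H = [[-10, -6, -4], [-6, -6, -2], [-4, -2, -6]].
Leading principal minors: Δ₁ = -10, Δ₂ = 24, Δ₃ = -104.
The minors alternate sign starting negative (−, +, −), so H is negative definite: a local maximum.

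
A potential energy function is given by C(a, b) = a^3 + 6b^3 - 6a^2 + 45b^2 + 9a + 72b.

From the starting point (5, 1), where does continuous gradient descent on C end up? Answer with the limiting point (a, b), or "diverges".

(3, -1)

C is separable, so gradient descent decouples: a follows -∂C/∂a, b follows -∂C/∂b.
∂C/∂a = 3(a - 3)(a - 1); at a=5 this is 24, so a decreases.
∂C/∂b = 18(b + 1)(b + 4); at b=1 this is 180, so b decreases.
a converges to its nearest critical value 3 (a local min of the a-part); b converges to -1. The iterate converges to (3, -1).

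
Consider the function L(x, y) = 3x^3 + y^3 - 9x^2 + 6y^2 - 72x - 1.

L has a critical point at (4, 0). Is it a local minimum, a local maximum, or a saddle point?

The mixed partial ∂²L/∂x∂y is 0, so the Hessian at any point is diag(L_xx, L_yy) = diag(18(x - 1), 6(y + 2)).
At (4, 0): H = diag(54, 12).
Both eigenvalues are positive, so H is positive definite: a local minimum.

local minimum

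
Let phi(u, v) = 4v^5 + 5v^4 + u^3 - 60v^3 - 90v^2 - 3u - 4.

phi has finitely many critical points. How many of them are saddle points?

4

phi separates as a function of u plus a function of v, so ∇phi=0 decouples.
∂phi/∂u = 3(u - 1)(u + 1) = 0 at u ∈ {-1, 1}; ∂phi/∂v = 20v(v - 3)(v + 1)(v + 3) = 0 at v ∈ {-3, -1, 0, 3}.
The Hessian is diagonal: diag(phi_uu, phi_vv). Second derivatives: phi_uu(-1)=-6, phi_uu(1)=6; phi_vv(-3)=-720, phi_vv(-1)=160, phi_vv(0)=-180, phi_vv(3)=1440.
Saddle points occur where the two diagonal entries have opposite signs: (-1, -1), (-1, 3), (1, -3), (1, 0). Count: 4.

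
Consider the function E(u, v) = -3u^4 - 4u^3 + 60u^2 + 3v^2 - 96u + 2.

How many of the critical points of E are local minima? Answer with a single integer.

E separates as a function of u plus a function of v, so ∇E=0 decouples.
∂E/∂u = -12(u - 2)(u - 1)(u + 4) = 0 at u ∈ {-4, 1, 2}; ∂E/∂v = 6v = 0 at v ∈ {0}.
The Hessian is diagonal: diag(E_uu, E_vv). Second derivatives: E_uu(-4)=-360, E_uu(1)=60, E_uu(2)=-72; E_vv(0)=6.
Local minima occur where both diagonal entries positive: (1, 0). Count: 1.

1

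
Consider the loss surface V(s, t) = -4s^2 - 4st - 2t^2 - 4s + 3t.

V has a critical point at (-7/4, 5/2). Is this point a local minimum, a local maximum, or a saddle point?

local maximum

The Hessian of V is constant: H = [[-8, -4], [-4, -4]].
det(H) = (-8)·(-4) − (-4)² = 16.
det(H) > 0 and tr(H) = -12 < 0, so H is negative definite and the point is a local maximum.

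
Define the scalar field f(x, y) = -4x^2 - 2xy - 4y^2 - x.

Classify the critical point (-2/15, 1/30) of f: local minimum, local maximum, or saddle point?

The Hessian of f is constant: H = [[-8, -2], [-2, -8]].
det(H) = (-8)·(-8) − (-2)² = 60.
det(H) > 0 and tr(H) = -16 < 0, so H is negative definite and the point is a local maximum.

local maximum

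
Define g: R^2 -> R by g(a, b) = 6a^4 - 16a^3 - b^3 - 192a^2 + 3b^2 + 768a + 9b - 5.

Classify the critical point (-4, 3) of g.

The mixed partial ∂²g/∂a∂b is 0, so the Hessian at any point is diag(g_aa, g_bb) = diag(24(3a^2 - 4a - 16), 6(-b + 1)).
At (-4, 3): H = diag(1152, -12).
The eigenvalues have opposite signs, so H is indefinite: a saddle point.

saddle point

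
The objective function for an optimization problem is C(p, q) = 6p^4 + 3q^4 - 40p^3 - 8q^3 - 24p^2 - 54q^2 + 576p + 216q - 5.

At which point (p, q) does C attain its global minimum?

C(p,q) separates as A(p) + B(q) − 5, so its minimum is min A + min B − 5.
A'(p) = 24(p - 4)(p - 3)(p + 2) vanishes at p ∈ {-2, 3, 4}; B'(q) = 12(q - 3)(q - 2)(q + 3) vanishes at q ∈ {-3, 2, 3}.
Local minima of A (where A''>0): A(-2)=-832, A(4)=896. Local minima of B: B(-3)=-675, B(3)=189.
So the global minimum of C is A(-2) + B(-3) − 5 = -832 − 675 − 5 = -1512, attained at (-2, -3).

(-2, -3)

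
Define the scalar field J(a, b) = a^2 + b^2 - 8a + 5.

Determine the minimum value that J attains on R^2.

-11

J(a,b) separates as P(a) + Q(b) + 5, so its minimum is min P + min Q + 5.
P'(a) = 2a - 8 vanishes at a ∈ {4}; Q'(b) = 2b vanishes at b ∈ {0}.
Local minima of P (where P''>0): P(4)=-16. Local minima of Q: Q(0)=0.
So the global minimum of J is P(4) + Q(0) + 5 = -16 + 0 + 5 = -11, attained at (4, 0).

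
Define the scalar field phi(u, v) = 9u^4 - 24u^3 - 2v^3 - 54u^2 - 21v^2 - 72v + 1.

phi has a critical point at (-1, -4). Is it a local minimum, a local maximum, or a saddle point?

The mixed partial ∂²phi/∂u∂v is 0, so the Hessian at any point is diag(phi_uu, phi_vv) = diag(36(3u^2 - 4u - 3), -6(2v + 7)).
At (-1, -4): H = diag(144, 6).
Both eigenvalues are positive, so H is positive definite: a local minimum.

local minimum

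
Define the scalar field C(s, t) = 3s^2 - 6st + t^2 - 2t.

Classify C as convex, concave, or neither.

neither

C is quadratic, so its Hessian is the constant matrix H = [[6, -6], [-6, 2]].
det(H) = -24, tr(H) = 8.
det(H) < 0, so H is indefinite: neither convex nor concave.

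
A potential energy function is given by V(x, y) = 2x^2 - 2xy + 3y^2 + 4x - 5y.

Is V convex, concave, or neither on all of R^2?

convex

V is quadratic, so its Hessian is the constant matrix H = [[4, -2], [-2, 6]].
det(H) = 20, tr(H) = 10.
det(H) > 0 and tr(H) > 0, so H is positive definite everywhere: convex.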